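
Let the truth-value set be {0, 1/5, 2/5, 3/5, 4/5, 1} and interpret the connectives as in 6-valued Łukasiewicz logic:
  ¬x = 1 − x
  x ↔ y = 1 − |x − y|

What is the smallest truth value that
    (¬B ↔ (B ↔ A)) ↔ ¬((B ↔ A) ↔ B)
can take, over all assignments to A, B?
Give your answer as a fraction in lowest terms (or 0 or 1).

Take A = 0, B = 2/5:
¬B = ¬2/5 = 3/5
B ↔ A = 2/5 ↔ 0 = 3/5
¬B ↔ (B ↔ A) = 3/5 ↔ 3/5 = 1
B ↔ A = 2/5 ↔ 0 = 3/5
(B ↔ A) ↔ B = 3/5 ↔ 2/5 = 4/5
¬((B ↔ A) ↔ B) = ¬4/5 = 1/5
(¬B ↔ (B ↔ A)) ↔ ¬((B ↔ A) ↔ B) = 1 ↔ 1/5 = 1/5
No assignment yields a value below 1/5, so this is the minimum.

1/5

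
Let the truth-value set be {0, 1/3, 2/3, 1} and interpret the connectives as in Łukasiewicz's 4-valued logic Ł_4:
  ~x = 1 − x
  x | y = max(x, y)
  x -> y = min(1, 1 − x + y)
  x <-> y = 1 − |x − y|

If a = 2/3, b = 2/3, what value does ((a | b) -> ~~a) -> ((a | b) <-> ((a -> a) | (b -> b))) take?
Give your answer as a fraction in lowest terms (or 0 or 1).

2/3

a | b = 2/3 | 2/3 = 2/3
~a = ~2/3 = 1/3
~~a = ~1/3 = 2/3
(a | b) -> ~~a = 2/3 -> 2/3 = 1
a | b = 2/3 | 2/3 = 2/3
a -> a = 2/3 -> 2/3 = 1
b -> b = 2/3 -> 2/3 = 1
(a -> a) | (b -> b) = 1 | 1 = 1
(a | b) <-> ((a -> a) | (b -> b)) = 2/3 <-> 1 = 2/3
((a | b) -> ~~a) -> ((a | b) <-> ((a -> a) | (b -> b))) = 1 -> 2/3 = 2/3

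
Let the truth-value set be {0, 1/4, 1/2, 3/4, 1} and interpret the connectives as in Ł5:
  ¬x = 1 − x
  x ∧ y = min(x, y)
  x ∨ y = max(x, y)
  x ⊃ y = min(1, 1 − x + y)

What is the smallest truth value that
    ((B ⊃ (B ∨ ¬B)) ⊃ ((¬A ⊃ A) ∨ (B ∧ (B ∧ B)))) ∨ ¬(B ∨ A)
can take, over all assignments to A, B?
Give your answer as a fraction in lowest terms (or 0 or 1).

Take A = 0, B = 1/2:
¬B = ¬1/2 = 1/2
B ∨ ¬B = 1/2 ∨ 1/2 = 1/2
B ⊃ (B ∨ ¬B) = 1/2 ⊃ 1/2 = 1
¬A = ¬0 = 1
¬A ⊃ A = 1 ⊃ 0 = 0
B ∧ B = 1/2 ∧ 1/2 = 1/2
B ∧ (B ∧ B) = 1/2 ∧ 1/2 = 1/2
(¬A ⊃ A) ∨ (B ∧ (B ∧ B)) = 0 ∨ 1/2 = 1/2
(B ⊃ (B ∨ ¬B)) ⊃ ((¬A ⊃ A) ∨ (B ∧ (B ∧ B))) = 1 ⊃ 1/2 = 1/2
B ∨ A = 1/2 ∨ 0 = 1/2
¬(B ∨ A) = ¬1/2 = 1/2
((B ⊃ (B ∨ ¬B)) ⊃ ((¬A ⊃ A) ∨ (B ∧ (B ∧ B)))) ∨ ¬(B ∨ A) = 1/2 ∨ 1/2 = 1/2
No assignment yields a value below 1/2, so this is the minimum.

1/2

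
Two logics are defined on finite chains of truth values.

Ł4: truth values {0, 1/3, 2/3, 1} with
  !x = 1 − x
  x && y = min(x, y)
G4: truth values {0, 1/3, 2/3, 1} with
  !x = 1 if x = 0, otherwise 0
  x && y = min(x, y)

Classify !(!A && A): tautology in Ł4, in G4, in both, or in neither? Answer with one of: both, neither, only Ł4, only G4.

only G4

In Ł4: at A = 1/3 the value is 2/3 — not a tautology.
In G4: every assignment gives 1 — tautology.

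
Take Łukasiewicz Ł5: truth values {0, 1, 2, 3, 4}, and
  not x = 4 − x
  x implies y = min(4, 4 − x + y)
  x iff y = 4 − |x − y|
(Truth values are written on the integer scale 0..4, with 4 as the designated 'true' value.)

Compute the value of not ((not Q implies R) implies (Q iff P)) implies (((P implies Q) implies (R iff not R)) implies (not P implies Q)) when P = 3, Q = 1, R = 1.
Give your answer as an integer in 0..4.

not Q = not 1 = 3
not Q implies R = 3 implies 1 = 2
Q iff P = 1 iff 3 = 2
(not Q implies R) implies (Q iff P) = 2 implies 2 = 4
not ((not Q implies R) implies (Q iff P)) = not 4 = 0
P implies Q = 3 implies 1 = 2
not R = not 1 = 3
R iff not R = 1 iff 3 = 2
(P implies Q) implies (R iff not R) = 2 implies 2 = 4
not P = not 3 = 1
not P implies Q = 1 implies 1 = 4
((P implies Q) implies (R iff not R)) implies (not P implies Q) = 4 implies 4 = 4
not ((not Q implies R) implies (Q iff P)) implies (((P implies Q) implies (R iff not R)) implies (not P implies Q)) = 0 implies 4 = 4

4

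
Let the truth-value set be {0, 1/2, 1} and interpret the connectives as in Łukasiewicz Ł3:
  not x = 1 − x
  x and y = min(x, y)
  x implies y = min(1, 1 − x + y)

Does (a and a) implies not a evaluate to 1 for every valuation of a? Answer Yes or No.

No

Counterexample: take a = 1.
a and a = 1 and 1 = 1
not a = not 1 = 0
(a and a) implies not a = 1 implies 0 = 0
This gives 0 ≠ 1.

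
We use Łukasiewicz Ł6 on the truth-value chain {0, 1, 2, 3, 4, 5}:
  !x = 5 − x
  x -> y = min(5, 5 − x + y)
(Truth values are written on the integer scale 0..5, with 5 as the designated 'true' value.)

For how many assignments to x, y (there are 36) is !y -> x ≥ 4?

26

value 5: 21 assignments (counts)
value 4: 5 assignments (counts)
value 3: 4 assignments
value 2: 3 assignments
value 1: 2 assignments
value 0: 1 assignment
So 26 of the 36 assignments meet the threshold.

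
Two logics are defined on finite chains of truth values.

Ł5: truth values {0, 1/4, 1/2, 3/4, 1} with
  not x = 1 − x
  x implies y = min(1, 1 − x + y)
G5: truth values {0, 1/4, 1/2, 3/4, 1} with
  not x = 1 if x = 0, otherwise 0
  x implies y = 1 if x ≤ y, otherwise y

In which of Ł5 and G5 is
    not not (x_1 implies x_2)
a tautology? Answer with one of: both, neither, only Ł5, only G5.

In Ł5: at x_1 = 1/4, x_2 = 0 the value is 3/4 — not a tautology.
In G5: at x_1 = 1/4, x_2 = 0 the value is 0 — not a tautology.

neither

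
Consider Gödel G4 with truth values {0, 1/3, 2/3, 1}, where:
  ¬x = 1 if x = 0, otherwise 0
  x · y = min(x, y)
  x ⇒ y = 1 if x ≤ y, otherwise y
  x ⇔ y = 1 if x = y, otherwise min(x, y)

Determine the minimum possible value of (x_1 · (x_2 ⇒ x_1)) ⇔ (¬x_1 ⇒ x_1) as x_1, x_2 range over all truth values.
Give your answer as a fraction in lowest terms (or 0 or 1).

1/3

Take x_1 = 1/3, x_2 = 0:
x_2 ⇒ x_1 = 0 ⇒ 1/3 = 1
x_1 · (x_2 ⇒ x_1) = 1/3 · 1 = 1/3
¬x_1 = ¬1/3 = 0
¬x_1 ⇒ x_1 = 0 ⇒ 1/3 = 1
(x_1 · (x_2 ⇒ x_1)) ⇔ (¬x_1 ⇒ x_1) = 1/3 ⇔ 1 = 1/3
No assignment yields a value below 1/3, so this is the minimum.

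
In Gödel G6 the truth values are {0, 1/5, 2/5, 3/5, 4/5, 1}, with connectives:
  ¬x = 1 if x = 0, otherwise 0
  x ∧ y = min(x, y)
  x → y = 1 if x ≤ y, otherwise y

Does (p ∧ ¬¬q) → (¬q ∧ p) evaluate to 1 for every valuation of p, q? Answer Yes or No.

Counterexample: take p = 1/5, q = 1/5.
¬q = ¬1/5 = 0
¬¬q = ¬0 = 1
p ∧ ¬¬q = 1/5 ∧ 1 = 1/5
¬q = ¬1/5 = 0
¬q ∧ p = 0 ∧ 1/5 = 0
(p ∧ ¬¬q) → (¬q ∧ p) = 1/5 → 0 = 0
This gives 0 ≠ 1.

No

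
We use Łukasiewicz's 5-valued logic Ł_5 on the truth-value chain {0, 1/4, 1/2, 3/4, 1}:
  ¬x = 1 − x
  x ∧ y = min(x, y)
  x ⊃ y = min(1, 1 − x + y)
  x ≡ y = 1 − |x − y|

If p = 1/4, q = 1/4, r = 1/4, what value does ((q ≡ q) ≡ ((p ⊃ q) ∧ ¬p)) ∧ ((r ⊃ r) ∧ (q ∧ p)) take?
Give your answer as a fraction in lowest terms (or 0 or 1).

q ≡ q = 1/4 ≡ 1/4 = 1
p ⊃ q = 1/4 ⊃ 1/4 = 1
¬p = ¬1/4 = 3/4
(p ⊃ q) ∧ ¬p = 1 ∧ 3/4 = 3/4
(q ≡ q) ≡ ((p ⊃ q) ∧ ¬p) = 1 ≡ 3/4 = 3/4
r ⊃ r = 1/4 ⊃ 1/4 = 1
q ∧ p = 1/4 ∧ 1/4 = 1/4
(r ⊃ r) ∧ (q ∧ p) = 1 ∧ 1/4 = 1/4
((q ≡ q) ≡ ((p ⊃ q) ∧ ¬p)) ∧ ((r ⊃ r) ∧ (q ∧ p)) = 3/4 ∧ 1/4 = 1/4

1/4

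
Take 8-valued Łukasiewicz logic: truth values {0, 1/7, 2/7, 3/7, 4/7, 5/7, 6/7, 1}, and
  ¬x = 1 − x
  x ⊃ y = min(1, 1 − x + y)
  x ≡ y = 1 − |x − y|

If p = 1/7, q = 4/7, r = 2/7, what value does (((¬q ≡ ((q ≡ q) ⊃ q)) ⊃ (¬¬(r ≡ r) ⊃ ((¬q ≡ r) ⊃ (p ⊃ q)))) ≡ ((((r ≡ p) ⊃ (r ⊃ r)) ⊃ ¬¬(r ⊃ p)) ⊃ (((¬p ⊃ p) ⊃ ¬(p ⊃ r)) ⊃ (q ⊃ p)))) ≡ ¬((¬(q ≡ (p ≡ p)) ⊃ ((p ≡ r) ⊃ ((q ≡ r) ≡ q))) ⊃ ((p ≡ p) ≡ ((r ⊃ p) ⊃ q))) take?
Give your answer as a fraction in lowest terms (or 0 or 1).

¬q = ¬4/7 = 3/7
q ≡ q = 4/7 ≡ 4/7 = 1
(q ≡ q) ⊃ q = 1 ⊃ 4/7 = 4/7
¬q ≡ ((q ≡ q) ⊃ q) = 3/7 ≡ 4/7 = 6/7
r ≡ r = 2/7 ≡ 2/7 = 1
¬(r ≡ r) = ¬1 = 0
¬¬(r ≡ r) = ¬0 = 1
¬q = ¬4/7 = 3/7
¬q ≡ r = 3/7 ≡ 2/7 = 6/7
p ⊃ q = 1/7 ⊃ 4/7 = 1
(¬q ≡ r) ⊃ (p ⊃ q) = 6/7 ⊃ 1 = 1
¬¬(r ≡ r) ⊃ ((¬q ≡ r) ⊃ (p ⊃ q)) = 1 ⊃ 1 = 1
(¬q ≡ ((q ≡ q) ⊃ q)) ⊃ (¬¬(r ≡ r) ⊃ ((¬q ≡ r) ⊃ (p ⊃ q))) = 6/7 ⊃ 1 = 1
r ≡ p = 2/7 ≡ 1/7 = 6/7
r ⊃ r = 2/7 ⊃ 2/7 = 1
(r ≡ p) ⊃ (r ⊃ r) = 6/7 ⊃ 1 = 1
r ⊃ p = 2/7 ⊃ 1/7 = 6/7
¬(r ⊃ p) = ¬6/7 = 1/7
¬¬(r ⊃ p) = ¬1/7 = 6/7
((r ≡ p) ⊃ (r ⊃ r)) ⊃ ¬¬(r ⊃ p) = 1 ⊃ 6/7 = 6/7
¬p = ¬1/7 = 6/7
¬p ⊃ p = 6/7 ⊃ 1/7 = 2/7
p ⊃ r = 1/7 ⊃ 2/7 = 1
¬(p ⊃ r) = ¬1 = 0
(¬p ⊃ p) ⊃ ¬(p ⊃ r) = 2/7 ⊃ 0 = 5/7
q ⊃ p = 4/7 ⊃ 1/7 = 4/7
((¬p ⊃ p) ⊃ ¬(p ⊃ r)) ⊃ (q ⊃ p) = 5/7 ⊃ 4/7 = 6/7
(((r ≡ p) ⊃ (r ⊃ r)) ⊃ ¬¬(r ⊃ p)) ⊃ (((¬p ⊃ p) ⊃ ¬(p ⊃ r)) ⊃ (q ⊃ p)) = 6/7 ⊃ 6/7 = 1
((¬q ≡ ((q ≡ q) ⊃ q)) ⊃ (¬¬(r ≡ r) ⊃ ((¬q ≡ r) ⊃ (p ⊃ q)))) ≡ ((((r ≡ p) ⊃ (r ⊃ r)) ⊃ ¬¬(r ⊃ p)) ⊃ (((¬p ⊃ p) ⊃ ¬(p ⊃ r)) ⊃ (q ⊃ p))) = 1 ≡ 1 = 1
p ≡ p = 1/7 ≡ 1/7 = 1
q ≡ (p ≡ p) = 4/7 ≡ 1 = 4/7
¬(q ≡ (p ≡ p)) = ¬4/7 = 3/7
p ≡ r = 1/7 ≡ 2/7 = 6/7
q ≡ r = 4/7 ≡ 2/7 = 5/7
(q ≡ r) ≡ q = 5/7 ≡ 4/7 = 6/7
(p ≡ r) ⊃ ((q ≡ r) ≡ q) = 6/7 ⊃ 6/7 = 1
¬(q ≡ (p ≡ p)) ⊃ ((p ≡ r) ⊃ ((q ≡ r) ≡ q)) = 3/7 ⊃ 1 = 1
p ≡ p = 1/7 ≡ 1/7 = 1
r ⊃ p = 2/7 ⊃ 1/7 = 6/7
(r ⊃ p) ⊃ q = 6/7 ⊃ 4/7 = 5/7
(p ≡ p) ≡ ((r ⊃ p) ⊃ q) = 1 ≡ 5/7 = 5/7
(¬(q ≡ (p ≡ p)) ⊃ ((p ≡ r) ⊃ ((q ≡ r) ≡ q))) ⊃ ((p ≡ p) ≡ ((r ⊃ p) ⊃ q)) = 1 ⊃ 5/7 = 5/7
¬((¬(q ≡ (p ≡ p)) ⊃ ((p ≡ r) ⊃ ((q ≡ r) ≡ q))) ⊃ ((p ≡ p) ≡ ((r ⊃ p) ⊃ q))) = ¬5/7 = 2/7
(((¬q ≡ ((q ≡ q) ⊃ q)) ⊃ (¬¬(r ≡ r) ⊃ ((¬q ≡ r) ⊃ (p ⊃ q)))) ≡ ((((r ≡ p) ⊃ (r ⊃ r)) ⊃ ¬¬(r ⊃ p)) ⊃ (((¬p ⊃ p) ⊃ ¬(p ⊃ r)) ⊃ (q ⊃ p)))) ≡ ¬((¬(q ≡ (p ≡ p)) ⊃ ((p ≡ r) ⊃ ((q ≡ r) ≡ q))) ⊃ ((p ≡ p) ≡ ((r ⊃ p) ⊃ q))) = 1 ≡ 2/7 = 2/7

2/7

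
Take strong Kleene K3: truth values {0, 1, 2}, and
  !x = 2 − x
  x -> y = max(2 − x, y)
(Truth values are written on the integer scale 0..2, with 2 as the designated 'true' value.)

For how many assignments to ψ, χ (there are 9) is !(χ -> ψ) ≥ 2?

1

ψ = 0, χ = 0 ↦ 0  <
ψ = 0, χ = 1 ↦ 1  <
ψ = 0, χ = 2 ↦ 2  ≥
ψ = 1, χ = 0 ↦ 0  <
ψ = 1, χ = 1 ↦ 1  <
ψ = 1, χ = 2 ↦ 1  <
ψ = 2, χ = 0 ↦ 0  <
ψ = 2, χ = 1 ↦ 0  <
ψ = 2, χ = 2 ↦ 0  <
So 1 of the 9 assignments meets the threshold.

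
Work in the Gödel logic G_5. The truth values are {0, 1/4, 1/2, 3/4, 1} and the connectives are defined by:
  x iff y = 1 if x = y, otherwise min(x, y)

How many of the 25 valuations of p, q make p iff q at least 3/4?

7

value 1: 5 assignments (counts)
value 3/4: 2 assignments (counts)
value 1/2: 4 assignments
value 1/4: 6 assignments
value 0: 8 assignments
So 7 of the 25 assignments meet the threshold.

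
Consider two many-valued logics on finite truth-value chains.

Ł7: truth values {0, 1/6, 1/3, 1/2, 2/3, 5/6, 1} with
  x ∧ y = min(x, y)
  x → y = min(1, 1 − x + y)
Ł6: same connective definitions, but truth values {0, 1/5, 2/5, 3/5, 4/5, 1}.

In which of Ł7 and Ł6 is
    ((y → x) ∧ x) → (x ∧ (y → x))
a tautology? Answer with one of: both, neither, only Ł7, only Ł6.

both

In Ł7: every assignment gives 1 — tautology.
In Ł6: every assignment gives 1 — tautology.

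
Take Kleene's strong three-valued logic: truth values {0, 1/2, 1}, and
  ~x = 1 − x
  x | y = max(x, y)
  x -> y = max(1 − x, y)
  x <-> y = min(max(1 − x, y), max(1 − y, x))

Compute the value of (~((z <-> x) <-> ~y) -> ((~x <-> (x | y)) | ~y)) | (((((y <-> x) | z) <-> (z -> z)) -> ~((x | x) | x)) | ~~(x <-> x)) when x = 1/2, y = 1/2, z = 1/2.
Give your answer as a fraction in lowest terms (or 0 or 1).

1/2

z <-> x = 1/2 <-> 1/2 = 1/2
~y = ~1/2 = 1/2
(z <-> x) <-> ~y = 1/2 <-> 1/2 = 1/2
~((z <-> x) <-> ~y) = ~1/2 = 1/2
~x = ~1/2 = 1/2
x | y = 1/2 | 1/2 = 1/2
~x <-> (x | y) = 1/2 <-> 1/2 = 1/2
~y = ~1/2 = 1/2
(~x <-> (x | y)) | ~y = 1/2 | 1/2 = 1/2
~((z <-> x) <-> ~y) -> ((~x <-> (x | y)) | ~y) = 1/2 -> 1/2 = 1/2
y <-> x = 1/2 <-> 1/2 = 1/2
(y <-> x) | z = 1/2 | 1/2 = 1/2
z -> z = 1/2 -> 1/2 = 1/2
((y <-> x) | z) <-> (z -> z) = 1/2 <-> 1/2 = 1/2
x | x = 1/2 | 1/2 = 1/2
(x | x) | x = 1/2 | 1/2 = 1/2
~((x | x) | x) = ~1/2 = 1/2
(((y <-> x) | z) <-> (z -> z)) -> ~((x | x) | x) = 1/2 -> 1/2 = 1/2
x <-> x = 1/2 <-> 1/2 = 1/2
~(x <-> x) = ~1/2 = 1/2
~~(x <-> x) = ~1/2 = 1/2
((((y <-> x) | z) <-> (z -> z)) -> ~((x | x) | x)) | ~~(x <-> x) = 1/2 | 1/2 = 1/2
(~((z <-> x) <-> ~y) -> ((~x <-> (x | y)) | ~y)) | (((((y <-> x) | z) <-> (z -> z)) -> ~((x | x) | x)) | ~~(x <-> x)) = 1/2 | 1/2 = 1/2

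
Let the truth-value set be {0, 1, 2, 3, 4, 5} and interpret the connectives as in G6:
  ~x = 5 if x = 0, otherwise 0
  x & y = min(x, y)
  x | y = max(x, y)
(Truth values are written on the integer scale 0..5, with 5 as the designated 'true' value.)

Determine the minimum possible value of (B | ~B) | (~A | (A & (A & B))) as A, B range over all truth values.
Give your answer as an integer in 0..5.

Take A = 1, B = 1:
~B = ~1 = 0
B | ~B = 1 | 0 = 1
~A = ~1 = 0
A & B = 1 & 1 = 1
A & (A & B) = 1 & 1 = 1
~A | (A & (A & B)) = 0 | 1 = 1
(B | ~B) | (~A | (A & (A & B))) = 1 | 1 = 1
No assignment yields a value below 1, so this is the minimum.

1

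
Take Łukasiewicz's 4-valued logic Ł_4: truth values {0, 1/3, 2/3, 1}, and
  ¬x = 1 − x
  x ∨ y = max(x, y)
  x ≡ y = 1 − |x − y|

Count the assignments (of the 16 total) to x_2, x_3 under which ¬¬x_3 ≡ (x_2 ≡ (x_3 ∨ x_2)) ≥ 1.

2

x_2 = 0, x_3 = 0 ↦ 0  <
x_2 = 0, x_3 = 1/3 ↦ 2/3  <
x_2 = 0, x_3 = 2/3 ↦ 2/3  <
x_2 = 0, x_3 = 1 ↦ 0  <
x_2 = 1/3, x_3 = 0 ↦ 0  <
x_2 = 1/3, x_3 = 1/3 ↦ 1/3  <
x_2 = 1/3, x_3 = 2/3 ↦ 1  ≥
x_2 = 1/3, x_3 = 1 ↦ 1/3  <
x_2 = 2/3, x_3 = 0 ↦ 0  <
x_2 = 2/3, x_3 = 1/3 ↦ 1/3  <
x_2 = 2/3, x_3 = 2/3 ↦ 2/3  <
x_2 = 2/3, x_3 = 1 ↦ 2/3  <
x_2 = 1, x_3 = 0 ↦ 0  <
x_2 = 1, x_3 = 1/3 ↦ 1/3  <
x_2 = 1, x_3 = 2/3 ↦ 2/3  <
x_2 = 1, x_3 = 1 ↦ 1  ≥
So 2 of the 16 assignments meet the threshold.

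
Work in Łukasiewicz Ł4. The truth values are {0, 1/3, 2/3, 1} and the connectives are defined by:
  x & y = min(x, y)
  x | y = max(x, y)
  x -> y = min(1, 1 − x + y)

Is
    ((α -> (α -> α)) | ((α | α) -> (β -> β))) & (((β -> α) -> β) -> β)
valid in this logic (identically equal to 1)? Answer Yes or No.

No

Counterexample: take α = 0, β = 1/3.
α -> α = 0 -> 0 = 1
α -> (α -> α) = 0 -> 1 = 1
α | α = 0 | 0 = 0
β -> β = 1/3 -> 1/3 = 1
(α | α) -> (β -> β) = 0 -> 1 = 1
(α -> (α -> α)) | ((α | α) -> (β -> β)) = 1 | 1 = 1
β -> α = 1/3 -> 0 = 2/3
(β -> α) -> β = 2/3 -> 1/3 = 2/3
((β -> α) -> β) -> β = 2/3 -> 1/3 = 2/3
((α -> (α -> α)) | ((α | α) -> (β -> β))) & (((β -> α) -> β) -> β) = 1 & 2/3 = 2/3
This gives 2/3 ≠ 1.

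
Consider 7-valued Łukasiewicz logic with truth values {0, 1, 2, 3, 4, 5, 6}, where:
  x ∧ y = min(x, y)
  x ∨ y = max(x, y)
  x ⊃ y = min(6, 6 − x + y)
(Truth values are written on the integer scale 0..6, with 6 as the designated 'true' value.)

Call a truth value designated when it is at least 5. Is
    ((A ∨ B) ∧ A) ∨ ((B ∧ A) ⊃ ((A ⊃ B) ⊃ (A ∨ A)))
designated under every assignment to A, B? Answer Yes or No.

At A = 6, B = 3, for instance:
A ∨ B = 6 ∨ 3 = 6
(A ∨ B) ∧ A = 6 ∧ 6 = 6
B ∧ A = 3 ∧ 6 = 3
A ⊃ B = 6 ⊃ 3 = 3
A ∨ A = 6 ∨ 6 = 6
(A ⊃ B) ⊃ (A ∨ A) = 3 ⊃ 6 = 6
(B ∧ A) ⊃ ((A ⊃ B) ⊃ (A ∨ A)) = 3 ⊃ 6 = 6
((A ∨ B) ∧ A) ∨ ((B ∧ A) ⊃ ((A ⊃ B) ⊃ (A ∨ A))) = 6 ∨ 6 = 6
and checking the remaining 48 assignments likewise gives ≥ 5 in every case.

Yes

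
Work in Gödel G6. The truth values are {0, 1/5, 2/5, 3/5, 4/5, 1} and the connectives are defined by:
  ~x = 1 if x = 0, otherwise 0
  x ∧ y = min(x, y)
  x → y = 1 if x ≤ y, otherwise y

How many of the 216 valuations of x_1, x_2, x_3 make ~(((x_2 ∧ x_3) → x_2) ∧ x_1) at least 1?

value 1: 36 assignments (counts)
value 0: 180 assignments
So 36 of the 216 assignments meet the threshold.

36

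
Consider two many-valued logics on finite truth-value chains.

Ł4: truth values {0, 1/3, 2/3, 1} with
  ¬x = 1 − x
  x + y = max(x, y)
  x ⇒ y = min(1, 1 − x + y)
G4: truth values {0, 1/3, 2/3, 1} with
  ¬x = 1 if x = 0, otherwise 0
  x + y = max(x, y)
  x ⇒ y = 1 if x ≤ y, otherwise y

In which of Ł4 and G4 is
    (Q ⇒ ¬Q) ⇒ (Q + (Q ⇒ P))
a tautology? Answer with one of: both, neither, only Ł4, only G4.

In Ł4: at P = 0, Q = 1/3 the value is 2/3 — not a tautology.
In G4: every assignment gives 1 — tautology.

only G4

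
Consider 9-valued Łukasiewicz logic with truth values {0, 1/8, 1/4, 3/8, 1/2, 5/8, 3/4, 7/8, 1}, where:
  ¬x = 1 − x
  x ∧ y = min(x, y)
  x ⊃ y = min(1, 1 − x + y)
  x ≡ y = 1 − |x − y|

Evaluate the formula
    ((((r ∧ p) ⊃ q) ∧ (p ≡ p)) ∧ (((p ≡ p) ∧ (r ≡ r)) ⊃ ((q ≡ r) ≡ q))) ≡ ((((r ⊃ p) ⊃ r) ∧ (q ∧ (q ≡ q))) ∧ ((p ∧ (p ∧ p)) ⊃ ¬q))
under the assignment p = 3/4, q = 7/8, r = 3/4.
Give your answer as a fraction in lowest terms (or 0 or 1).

r ∧ p = 3/4 ∧ 3/4 = 3/4
(r ∧ p) ⊃ q = 3/4 ⊃ 7/8 = 1
p ≡ p = 3/4 ≡ 3/4 = 1
((r ∧ p) ⊃ q) ∧ (p ≡ p) = 1 ∧ 1 = 1
p ≡ p = 3/4 ≡ 3/4 = 1
r ≡ r = 3/4 ≡ 3/4 = 1
(p ≡ p) ∧ (r ≡ r) = 1 ∧ 1 = 1
q ≡ r = 7/8 ≡ 3/4 = 7/8
(q ≡ r) ≡ q = 7/8 ≡ 7/8 = 1
((p ≡ p) ∧ (r ≡ r)) ⊃ ((q ≡ r) ≡ q) = 1 ⊃ 1 = 1
(((r ∧ p) ⊃ q) ∧ (p ≡ p)) ∧ (((p ≡ p) ∧ (r ≡ r)) ⊃ ((q ≡ r) ≡ q)) = 1 ∧ 1 = 1
r ⊃ p = 3/4 ⊃ 3/4 = 1
(r ⊃ p) ⊃ r = 1 ⊃ 3/4 = 3/4
q ≡ q = 7/8 ≡ 7/8 = 1
q ∧ (q ≡ q) = 7/8 ∧ 1 = 7/8
((r ⊃ p) ⊃ r) ∧ (q ∧ (q ≡ q)) = 3/4 ∧ 7/8 = 3/4
p ∧ p = 3/4 ∧ 3/4 = 3/4
p ∧ (p ∧ p) = 3/4 ∧ 3/4 = 3/4
¬q = ¬7/8 = 1/8
(p ∧ (p ∧ p)) ⊃ ¬q = 3/4 ⊃ 1/8 = 3/8
(((r ⊃ p) ⊃ r) ∧ (q ∧ (q ≡ q))) ∧ ((p ∧ (p ∧ p)) ⊃ ¬q) = 3/4 ∧ 3/8 = 3/8
((((r ∧ p) ⊃ q) ∧ (p ≡ p)) ∧ (((p ≡ p) ∧ (r ≡ r)) ⊃ ((q ≡ r) ≡ q))) ≡ ((((r ⊃ p) ⊃ r) ∧ (q ∧ (q ≡ q))) ∧ ((p ∧ (p ∧ p)) ⊃ ¬q)) = 1 ≡ 3/8 = 3/8

3/8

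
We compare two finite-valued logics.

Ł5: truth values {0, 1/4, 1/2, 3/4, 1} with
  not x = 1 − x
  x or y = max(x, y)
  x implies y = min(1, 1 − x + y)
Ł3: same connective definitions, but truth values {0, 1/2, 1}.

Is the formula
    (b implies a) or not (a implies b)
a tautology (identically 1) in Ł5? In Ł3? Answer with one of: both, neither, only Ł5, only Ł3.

neither

In Ł5: at a = 0, b = 1/4 the value is 3/4 — not a tautology.
In Ł3: at a = 0, b = 1/2 the value is 1/2 — not a tautology.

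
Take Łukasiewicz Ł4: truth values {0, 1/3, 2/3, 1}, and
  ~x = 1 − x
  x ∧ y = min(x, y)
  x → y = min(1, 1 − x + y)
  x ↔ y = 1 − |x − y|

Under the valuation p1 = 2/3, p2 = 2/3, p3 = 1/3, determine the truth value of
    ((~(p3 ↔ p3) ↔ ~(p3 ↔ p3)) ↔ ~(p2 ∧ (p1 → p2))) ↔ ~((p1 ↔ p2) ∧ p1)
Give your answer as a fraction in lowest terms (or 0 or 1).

p3 ↔ p3 = 1/3 ↔ 1/3 = 1
~(p3 ↔ p3) = ~1 = 0
p3 ↔ p3 = 1/3 ↔ 1/3 = 1
~(p3 ↔ p3) = ~1 = 0
~(p3 ↔ p3) ↔ ~(p3 ↔ p3) = 0 ↔ 0 = 1
p1 → p2 = 2/3 → 2/3 = 1
p2 ∧ (p1 → p2) = 2/3 ∧ 1 = 2/3
~(p2 ∧ (p1 → p2)) = ~2/3 = 1/3
(~(p3 ↔ p3) ↔ ~(p3 ↔ p3)) ↔ ~(p2 ∧ (p1 → p2)) = 1 ↔ 1/3 = 1/3
p1 ↔ p2 = 2/3 ↔ 2/3 = 1
(p1 ↔ p2) ∧ p1 = 1 ∧ 2/3 = 2/3
~((p1 ↔ p2) ∧ p1) = ~2/3 = 1/3
((~(p3 ↔ p3) ↔ ~(p3 ↔ p3)) ↔ ~(p2 ∧ (p1 → p2))) ↔ ~((p1 ↔ p2) ∧ p1) = 1/3 ↔ 1/3 = 1

1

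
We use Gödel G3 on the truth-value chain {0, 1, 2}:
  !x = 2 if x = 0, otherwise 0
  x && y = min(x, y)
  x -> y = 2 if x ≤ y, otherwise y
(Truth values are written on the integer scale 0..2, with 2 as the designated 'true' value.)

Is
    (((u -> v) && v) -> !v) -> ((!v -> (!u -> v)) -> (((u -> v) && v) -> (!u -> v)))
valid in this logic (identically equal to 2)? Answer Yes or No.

u = 0, v = 0 ↦ 2
u = 0, v = 1 ↦ 2
u = 0, v = 2 ↦ 2
u = 1, v = 0 ↦ 2
u = 1, v = 1 ↦ 2
u = 1, v = 2 ↦ 2
u = 2, v = 0 ↦ 2
u = 2, v = 1 ↦ 2
u = 2, v = 2 ↦ 2
Every assignment gives a value ≥ 2.

Yes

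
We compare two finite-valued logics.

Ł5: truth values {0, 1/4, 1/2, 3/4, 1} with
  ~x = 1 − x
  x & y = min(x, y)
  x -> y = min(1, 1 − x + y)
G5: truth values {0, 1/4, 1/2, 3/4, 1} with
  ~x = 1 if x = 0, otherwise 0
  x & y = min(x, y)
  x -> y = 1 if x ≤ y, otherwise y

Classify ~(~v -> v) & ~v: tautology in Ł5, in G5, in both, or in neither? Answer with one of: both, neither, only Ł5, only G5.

In Ł5: at v = 1/4 the value is 1/2 — not a tautology.
In G5: at v = 1/4 the value is 0 — not a tautology.

neither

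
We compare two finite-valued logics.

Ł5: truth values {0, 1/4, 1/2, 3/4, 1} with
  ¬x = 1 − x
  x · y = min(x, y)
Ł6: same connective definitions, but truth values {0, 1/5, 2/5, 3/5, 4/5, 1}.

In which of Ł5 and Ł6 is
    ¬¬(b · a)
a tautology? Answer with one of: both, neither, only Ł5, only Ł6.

In Ł5: at a = 0, b = 0 the value is 0 — not a tautology.
In Ł6: at a = 0, b = 0 the value is 0 — not a tautology.

neither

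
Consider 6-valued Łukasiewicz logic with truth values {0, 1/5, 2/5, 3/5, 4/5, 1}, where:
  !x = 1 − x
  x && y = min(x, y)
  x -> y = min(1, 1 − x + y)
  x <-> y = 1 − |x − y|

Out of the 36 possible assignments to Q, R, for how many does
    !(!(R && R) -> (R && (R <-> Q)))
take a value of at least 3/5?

value 1: 6 assignments (counts)
value 3/5: 6 assignments (counts)
value 1/5: 6 assignments
value 0: 18 assignments
So 12 of the 36 assignments meet the threshold.

12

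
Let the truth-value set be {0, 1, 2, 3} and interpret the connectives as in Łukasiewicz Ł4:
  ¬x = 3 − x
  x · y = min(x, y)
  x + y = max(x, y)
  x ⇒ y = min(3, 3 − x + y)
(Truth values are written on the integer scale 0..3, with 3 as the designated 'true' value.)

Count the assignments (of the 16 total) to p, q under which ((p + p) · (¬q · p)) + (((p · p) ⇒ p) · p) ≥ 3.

p = 0, q = 0 ↦ 0  <
p = 0, q = 1 ↦ 0  <
p = 0, q = 2 ↦ 0  <
p = 0, q = 3 ↦ 0  <
p = 1, q = 0 ↦ 1  <
p = 1, q = 1 ↦ 1  <
p = 1, q = 2 ↦ 1  <
p = 1, q = 3 ↦ 1  <
p = 2, q = 0 ↦ 2  <
p = 2, q = 1 ↦ 2  <
p = 2, q = 2 ↦ 2  <
p = 2, q = 3 ↦ 2  <
p = 3, q = 0 ↦ 3  ≥
p = 3, q = 1 ↦ 3  ≥
p = 3, q = 2 ↦ 3  ≥
p = 3, q = 3 ↦ 3  ≥
So 4 of the 16 assignments meet the threshold.

4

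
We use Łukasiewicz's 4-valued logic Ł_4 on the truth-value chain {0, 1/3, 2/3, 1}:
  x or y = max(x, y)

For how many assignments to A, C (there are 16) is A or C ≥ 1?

7

A = 0, C = 0 ↦ 0  <
A = 0, C = 1/3 ↦ 1/3  <
A = 0, C = 2/3 ↦ 2/3  <
A = 0, C = 1 ↦ 1  ≥
A = 1/3, C = 0 ↦ 1/3  <
A = 1/3, C = 1/3 ↦ 1/3  <
A = 1/3, C = 2/3 ↦ 2/3  <
A = 1/3, C = 1 ↦ 1  ≥
A = 2/3, C = 0 ↦ 2/3  <
A = 2/3, C = 1/3 ↦ 2/3  <
A = 2/3, C = 2/3 ↦ 2/3  <
A = 2/3, C = 1 ↦ 1  ≥
A = 1, C = 0 ↦ 1  ≥
A = 1, C = 1/3 ↦ 1  ≥
A = 1, C = 2/3 ↦ 1  ≥
A = 1, C = 1 ↦ 1  ≥
So 7 of the 16 assignments meet the threshold.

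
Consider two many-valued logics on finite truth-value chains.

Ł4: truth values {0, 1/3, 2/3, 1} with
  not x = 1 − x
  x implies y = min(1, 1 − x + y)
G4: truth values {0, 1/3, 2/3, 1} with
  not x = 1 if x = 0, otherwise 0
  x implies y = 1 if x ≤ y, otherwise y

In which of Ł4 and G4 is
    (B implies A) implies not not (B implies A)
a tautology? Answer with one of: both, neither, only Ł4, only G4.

In Ł4: every assignment gives 1 — tautology.
In G4: every assignment gives 1 — tautology.

both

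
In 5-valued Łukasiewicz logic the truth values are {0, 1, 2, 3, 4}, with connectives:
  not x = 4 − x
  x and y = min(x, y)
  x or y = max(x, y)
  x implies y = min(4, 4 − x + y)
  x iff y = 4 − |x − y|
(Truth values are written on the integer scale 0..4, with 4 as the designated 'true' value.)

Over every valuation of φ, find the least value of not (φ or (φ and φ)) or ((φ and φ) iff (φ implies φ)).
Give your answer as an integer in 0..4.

2

Take φ = 2:
φ and φ = 2 and 2 = 2
φ or (φ and φ) = 2 or 2 = 2
not (φ or (φ and φ)) = not 2 = 2
φ and φ = 2 and 2 = 2
φ implies φ = 2 implies 2 = 4
(φ and φ) iff (φ implies φ) = 2 iff 4 = 2
not (φ or (φ and φ)) or ((φ and φ) iff (φ implies φ)) = 2 or 2 = 2
No assignment yields a value below 2, so this is the minimum.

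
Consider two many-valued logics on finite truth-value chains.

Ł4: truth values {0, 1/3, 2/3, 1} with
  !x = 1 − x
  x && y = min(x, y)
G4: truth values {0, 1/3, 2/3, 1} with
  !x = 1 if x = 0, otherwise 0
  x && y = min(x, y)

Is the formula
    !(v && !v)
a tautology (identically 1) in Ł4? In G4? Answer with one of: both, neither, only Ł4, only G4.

only G4

In Ł4: at v = 1/3 the value is 2/3 — not a tautology.
In G4: every assignment gives 1 — tautology.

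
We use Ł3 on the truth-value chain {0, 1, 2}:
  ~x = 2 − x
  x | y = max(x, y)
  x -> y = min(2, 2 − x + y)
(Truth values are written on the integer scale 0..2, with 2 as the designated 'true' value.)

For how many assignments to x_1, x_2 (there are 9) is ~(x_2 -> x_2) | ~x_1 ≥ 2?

x_1 = 0, x_2 = 0 ↦ 2  ≥
x_1 = 0, x_2 = 1 ↦ 2  ≥
x_1 = 0, x_2 = 2 ↦ 2  ≥
x_1 = 1, x_2 = 0 ↦ 1  <
x_1 = 1, x_2 = 1 ↦ 1  <
x_1 = 1, x_2 = 2 ↦ 1  <
x_1 = 2, x_2 = 0 ↦ 0  <
x_1 = 2, x_2 = 1 ↦ 0  <
x_1 = 2, x_2 = 2 ↦ 0  <
So 3 of the 9 assignments meet the threshold.

3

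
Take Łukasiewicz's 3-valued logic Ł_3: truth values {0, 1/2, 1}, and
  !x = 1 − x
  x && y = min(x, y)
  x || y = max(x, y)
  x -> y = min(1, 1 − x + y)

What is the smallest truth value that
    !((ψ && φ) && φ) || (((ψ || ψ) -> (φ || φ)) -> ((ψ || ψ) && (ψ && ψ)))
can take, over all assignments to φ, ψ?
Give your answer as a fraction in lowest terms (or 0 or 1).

1/2

Take φ = 1/2, ψ = 1/2:
ψ && φ = 1/2 && 1/2 = 1/2
(ψ && φ) && φ = 1/2 && 1/2 = 1/2
!((ψ && φ) && φ) = !1/2 = 1/2
ψ || ψ = 1/2 || 1/2 = 1/2
φ || φ = 1/2 || 1/2 = 1/2
(ψ || ψ) -> (φ || φ) = 1/2 -> 1/2 = 1
ψ || ψ = 1/2 || 1/2 = 1/2
ψ && ψ = 1/2 && 1/2 = 1/2
(ψ || ψ) && (ψ && ψ) = 1/2 && 1/2 = 1/2
((ψ || ψ) -> (φ || φ)) -> ((ψ || ψ) && (ψ && ψ)) = 1 -> 1/2 = 1/2
!((ψ && φ) && φ) || (((ψ || ψ) -> (φ || φ)) -> ((ψ || ψ) && (ψ && ψ))) = 1/2 || 1/2 = 1/2
No assignment yields a value below 1/2, so this is the minimum.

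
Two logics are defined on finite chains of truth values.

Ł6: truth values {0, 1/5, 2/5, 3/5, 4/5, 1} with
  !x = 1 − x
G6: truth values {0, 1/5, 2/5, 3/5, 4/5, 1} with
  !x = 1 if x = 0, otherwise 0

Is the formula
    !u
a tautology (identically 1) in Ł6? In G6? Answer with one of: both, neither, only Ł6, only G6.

In Ł6: at u = 1/5 the value is 4/5 — not a tautology.
In G6: at u = 1/5 the value is 0 — not a tautology.

neither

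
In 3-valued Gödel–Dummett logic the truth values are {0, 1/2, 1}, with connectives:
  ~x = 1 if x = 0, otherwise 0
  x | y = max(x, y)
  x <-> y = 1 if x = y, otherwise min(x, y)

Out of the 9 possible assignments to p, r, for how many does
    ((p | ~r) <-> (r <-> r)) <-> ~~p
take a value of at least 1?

p = 0, r = 0 ↦ 0  <
p = 0, r = 1/2 ↦ 1  ≥
p = 0, r = 1 ↦ 1  ≥
p = 1/2, r = 0 ↦ 1  ≥
p = 1/2, r = 1/2 ↦ 1/2  <
p = 1/2, r = 1 ↦ 1/2  <
p = 1, r = 0 ↦ 1  ≥
p = 1, r = 1/2 ↦ 1  ≥
p = 1, r = 1 ↦ 1  ≥
So 6 of the 9 assignments meet the threshold.

6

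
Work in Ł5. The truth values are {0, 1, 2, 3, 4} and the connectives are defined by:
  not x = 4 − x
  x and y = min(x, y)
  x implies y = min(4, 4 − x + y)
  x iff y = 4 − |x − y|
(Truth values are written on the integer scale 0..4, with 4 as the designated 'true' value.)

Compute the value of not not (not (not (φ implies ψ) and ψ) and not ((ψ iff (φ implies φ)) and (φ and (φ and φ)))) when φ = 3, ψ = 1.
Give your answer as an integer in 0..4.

φ implies ψ = 3 implies 1 = 2
not (φ implies ψ) = not 2 = 2
not (φ implies ψ) and ψ = 2 and 1 = 1
not (not (φ implies ψ) and ψ) = not 1 = 3
φ implies φ = 3 implies 3 = 4
ψ iff (φ implies φ) = 1 iff 4 = 1
φ and φ = 3 and 3 = 3
φ and (φ and φ) = 3 and 3 = 3
(ψ iff (φ implies φ)) and (φ and (φ and φ)) = 1 and 3 = 1
not ((ψ iff (φ implies φ)) and (φ and (φ and φ))) = not 1 = 3
not (not (φ implies ψ) and ψ) and not ((ψ iff (φ implies φ)) and (φ and (φ and φ))) = 3 and 3 = 3
not (not (not (φ implies ψ) and ψ) and not ((ψ iff (φ implies φ)) and (φ and (φ and φ)))) = not 3 = 1
not not (not (not (φ implies ψ) and ψ) and not ((ψ iff (φ implies φ)) and (φ and (φ and φ)))) = not 1 = 3

3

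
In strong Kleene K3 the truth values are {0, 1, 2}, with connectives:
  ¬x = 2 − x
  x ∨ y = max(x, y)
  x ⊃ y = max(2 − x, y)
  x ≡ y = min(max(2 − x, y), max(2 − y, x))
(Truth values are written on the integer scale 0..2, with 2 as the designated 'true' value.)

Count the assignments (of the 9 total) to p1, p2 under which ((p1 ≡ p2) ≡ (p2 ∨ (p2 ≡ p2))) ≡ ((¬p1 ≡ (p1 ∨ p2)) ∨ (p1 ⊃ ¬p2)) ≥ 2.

p1 = 0, p2 = 0 ↦ 2  ≥
p1 = 0, p2 = 1 ↦ 1  <
p1 = 0, p2 = 2 ↦ 0  <
p1 = 1, p2 = 0 ↦ 1  <
p1 = 1, p2 = 1 ↦ 1  <
p1 = 1, p2 = 2 ↦ 1  <
p1 = 2, p2 = 0 ↦ 0  <
p1 = 2, p2 = 1 ↦ 1  <
p1 = 2, p2 = 2 ↦ 0  <
So 1 of the 9 assignments meets the threshold.

1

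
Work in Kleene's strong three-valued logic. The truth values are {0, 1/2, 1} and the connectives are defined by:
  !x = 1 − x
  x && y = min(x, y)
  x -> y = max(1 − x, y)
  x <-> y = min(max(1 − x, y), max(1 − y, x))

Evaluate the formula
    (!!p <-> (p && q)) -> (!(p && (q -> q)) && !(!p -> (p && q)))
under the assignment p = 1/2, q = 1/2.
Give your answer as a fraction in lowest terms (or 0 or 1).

!p = !1/2 = 1/2
!!p = !1/2 = 1/2
p && q = 1/2 && 1/2 = 1/2
!!p <-> (p && q) = 1/2 <-> 1/2 = 1/2
q -> q = 1/2 -> 1/2 = 1/2
p && (q -> q) = 1/2 && 1/2 = 1/2
!(p && (q -> q)) = !1/2 = 1/2
!p = !1/2 = 1/2
p && q = 1/2 && 1/2 = 1/2
!p -> (p && q) = 1/2 -> 1/2 = 1/2
!(!p -> (p && q)) = !1/2 = 1/2
!(p && (q -> q)) && !(!p -> (p && q)) = 1/2 && 1/2 = 1/2
(!!p <-> (p && q)) -> (!(p && (q -> q)) && !(!p -> (p && q))) = 1/2 -> 1/2 = 1/2

1/2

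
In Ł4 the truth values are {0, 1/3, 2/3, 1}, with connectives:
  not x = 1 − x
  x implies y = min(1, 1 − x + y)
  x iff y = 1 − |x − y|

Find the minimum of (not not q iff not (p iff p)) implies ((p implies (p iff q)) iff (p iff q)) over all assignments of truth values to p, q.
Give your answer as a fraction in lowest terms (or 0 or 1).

Take p = 1/3, q = 0:
not q = not 0 = 1
not not q = not 1 = 0
p iff p = 1/3 iff 1/3 = 1
not (p iff p) = not 1 = 0
not not q iff not (p iff p) = 0 iff 0 = 1
p iff q = 1/3 iff 0 = 2/3
p implies (p iff q) = 1/3 implies 2/3 = 1
p iff q = 1/3 iff 0 = 2/3
(p implies (p iff q)) iff (p iff q) = 1 iff 2/3 = 2/3
(not not q iff not (p iff p)) implies ((p implies (p iff q)) iff (p iff q)) = 1 implies 2/3 = 2/3
No assignment yields a value below 2/3, so this is the minimum.

2/3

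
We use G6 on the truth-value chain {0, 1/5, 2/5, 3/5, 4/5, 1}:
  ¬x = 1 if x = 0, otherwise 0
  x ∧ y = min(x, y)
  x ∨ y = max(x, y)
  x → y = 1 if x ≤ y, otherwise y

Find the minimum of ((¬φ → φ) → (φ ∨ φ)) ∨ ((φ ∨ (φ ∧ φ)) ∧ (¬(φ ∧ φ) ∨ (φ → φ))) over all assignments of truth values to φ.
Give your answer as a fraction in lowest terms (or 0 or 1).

Take φ = 1/5:
¬φ = ¬1/5 = 0
¬φ → φ = 0 → 1/5 = 1
φ ∨ φ = 1/5 ∨ 1/5 = 1/5
(¬φ → φ) → (φ ∨ φ) = 1 → 1/5 = 1/5
φ ∧ φ = 1/5 ∧ 1/5 = 1/5
φ ∨ (φ ∧ φ) = 1/5 ∨ 1/5 = 1/5
φ ∧ φ = 1/5 ∧ 1/5 = 1/5
¬(φ ∧ φ) = ¬1/5 = 0
φ → φ = 1/5 → 1/5 = 1
¬(φ ∧ φ) ∨ (φ → φ) = 0 ∨ 1 = 1
(φ ∨ (φ ∧ φ)) ∧ (¬(φ ∧ φ) ∨ (φ → φ)) = 1/5 ∧ 1 = 1/5
((¬φ → φ) → (φ ∨ φ)) ∨ ((φ ∨ (φ ∧ φ)) ∧ (¬(φ ∧ φ) ∨ (φ → φ))) = 1/5 ∨ 1/5 = 1/5
No assignment yields a value below 1/5, so this is the minimum.

1/5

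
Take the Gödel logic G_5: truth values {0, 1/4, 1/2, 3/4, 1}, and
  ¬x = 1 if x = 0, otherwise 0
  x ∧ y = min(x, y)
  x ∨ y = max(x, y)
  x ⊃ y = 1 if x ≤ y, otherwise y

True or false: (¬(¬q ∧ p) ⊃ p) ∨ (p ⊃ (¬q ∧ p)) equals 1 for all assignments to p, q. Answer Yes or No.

No

Counterexample: take p = 1/4, q = 1/4.
¬q = ¬1/4 = 0
¬q ∧ p = 0 ∧ 1/4 = 0
¬(¬q ∧ p) = ¬0 = 1
¬(¬q ∧ p) ⊃ p = 1 ⊃ 1/4 = 1/4
¬q = ¬1/4 = 0
¬q ∧ p = 0 ∧ 1/4 = 0
p ⊃ (¬q ∧ p) = 1/4 ⊃ 0 = 0
(¬(¬q ∧ p) ⊃ p) ∨ (p ⊃ (¬q ∧ p)) = 1/4 ∨ 0 = 1/4
This gives 1/4 ≠ 1.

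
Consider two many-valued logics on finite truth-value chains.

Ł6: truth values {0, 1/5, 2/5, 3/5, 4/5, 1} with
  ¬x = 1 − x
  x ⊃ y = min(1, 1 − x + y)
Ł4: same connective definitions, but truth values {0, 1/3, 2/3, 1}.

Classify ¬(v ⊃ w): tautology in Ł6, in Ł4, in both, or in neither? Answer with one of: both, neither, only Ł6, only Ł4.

neither

In Ł6: at v = 0, w = 0 the value is 0 — not a tautology.
In Ł4: at v = 0, w = 0 the value is 0 — not a tautology.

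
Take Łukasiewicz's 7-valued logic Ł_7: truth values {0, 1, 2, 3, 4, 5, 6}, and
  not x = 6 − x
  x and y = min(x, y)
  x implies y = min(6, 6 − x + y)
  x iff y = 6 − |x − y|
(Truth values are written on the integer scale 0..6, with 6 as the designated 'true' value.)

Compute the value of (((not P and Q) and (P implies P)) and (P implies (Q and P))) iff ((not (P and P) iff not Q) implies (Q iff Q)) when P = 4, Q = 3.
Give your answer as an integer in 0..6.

2

not P = not 4 = 2
not P and Q = 2 and 3 = 2
P implies P = 4 implies 4 = 6
(not P and Q) and (P implies P) = 2 and 6 = 2
Q and P = 3 and 4 = 3
P implies (Q and P) = 4 implies 3 = 5
((not P and Q) and (P implies P)) and (P implies (Q and P)) = 2 and 5 = 2
P and P = 4 and 4 = 4
not (P and P) = not 4 = 2
not Q = not 3 = 3
not (P and P) iff not Q = 2 iff 3 = 5
Q iff Q = 3 iff 3 = 6
(not (P and P) iff not Q) implies (Q iff Q) = 5 implies 6 = 6
(((not P and Q) and (P implies P)) and (P implies (Q and P))) iff ((not (P and P) iff not Q) implies (Q iff Q)) = 2 iff 6 = 2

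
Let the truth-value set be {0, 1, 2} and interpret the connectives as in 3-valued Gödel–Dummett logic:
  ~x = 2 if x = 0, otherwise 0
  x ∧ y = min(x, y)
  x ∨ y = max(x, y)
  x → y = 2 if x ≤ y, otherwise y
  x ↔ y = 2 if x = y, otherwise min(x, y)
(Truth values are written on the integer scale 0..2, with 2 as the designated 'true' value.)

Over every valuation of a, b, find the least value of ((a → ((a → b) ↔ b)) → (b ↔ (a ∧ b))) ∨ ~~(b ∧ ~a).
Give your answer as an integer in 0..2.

1

Take a = 1, b = 2:
a → b = 1 → 2 = 2
(a → b) ↔ b = 2 ↔ 2 = 2
a → ((a → b) ↔ b) = 1 → 2 = 2
a ∧ b = 1 ∧ 2 = 1
b ↔ (a ∧ b) = 2 ↔ 1 = 1
(a → ((a → b) ↔ b)) → (b ↔ (a ∧ b)) = 2 → 1 = 1
~a = ~1 = 0
b ∧ ~a = 2 ∧ 0 = 0
~(b ∧ ~a) = ~0 = 2
~~(b ∧ ~a) = ~2 = 0
((a → ((a → b) ↔ b)) → (b ↔ (a ∧ b))) ∨ ~~(b ∧ ~a) = 1 ∨ 0 = 1
No assignment yields a value below 1, so this is the minimum.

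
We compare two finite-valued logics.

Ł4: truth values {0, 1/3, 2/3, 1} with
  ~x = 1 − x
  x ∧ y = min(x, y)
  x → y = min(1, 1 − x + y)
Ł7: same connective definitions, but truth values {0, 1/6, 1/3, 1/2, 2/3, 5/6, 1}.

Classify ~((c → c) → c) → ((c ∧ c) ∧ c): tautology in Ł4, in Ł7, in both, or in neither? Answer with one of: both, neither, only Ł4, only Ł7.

In Ł4: at c = 0 the value is 0 — not a tautology.
In Ł7: at c = 0 the value is 0 — not a tautology.

neither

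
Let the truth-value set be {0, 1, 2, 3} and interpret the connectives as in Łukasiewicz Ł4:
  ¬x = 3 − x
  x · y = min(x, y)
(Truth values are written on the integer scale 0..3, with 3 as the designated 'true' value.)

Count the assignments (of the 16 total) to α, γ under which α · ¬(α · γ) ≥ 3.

α = 0, γ = 0 ↦ 0  <
α = 0, γ = 1 ↦ 0  <
α = 0, γ = 2 ↦ 0  <
α = 0, γ = 3 ↦ 0  <
α = 1, γ = 0 ↦ 1  <
α = 1, γ = 1 ↦ 1  <
α = 1, γ = 2 ↦ 1  <
α = 1, γ = 3 ↦ 1  <
α = 2, γ = 0 ↦ 2  <
α = 2, γ = 1 ↦ 2  <
α = 2, γ = 2 ↦ 1  <
α = 2, γ = 3 ↦ 1  <
α = 3, γ = 0 ↦ 3  ≥
α = 3, γ = 1 ↦ 2  <
α = 3, γ = 2 ↦ 1  <
α = 3, γ = 3 ↦ 0  <
So 1 of the 16 assignments meets the threshold.

1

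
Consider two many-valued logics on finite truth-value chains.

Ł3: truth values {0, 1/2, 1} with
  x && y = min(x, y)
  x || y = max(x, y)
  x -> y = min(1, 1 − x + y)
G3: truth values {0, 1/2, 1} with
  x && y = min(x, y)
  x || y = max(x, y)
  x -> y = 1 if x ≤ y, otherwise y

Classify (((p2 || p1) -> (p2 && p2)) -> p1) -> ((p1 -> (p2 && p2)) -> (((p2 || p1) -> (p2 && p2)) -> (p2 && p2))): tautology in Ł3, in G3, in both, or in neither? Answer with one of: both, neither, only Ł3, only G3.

both

In Ł3: every assignment gives 1 — tautology.
In G3: every assignment gives 1 — tautology.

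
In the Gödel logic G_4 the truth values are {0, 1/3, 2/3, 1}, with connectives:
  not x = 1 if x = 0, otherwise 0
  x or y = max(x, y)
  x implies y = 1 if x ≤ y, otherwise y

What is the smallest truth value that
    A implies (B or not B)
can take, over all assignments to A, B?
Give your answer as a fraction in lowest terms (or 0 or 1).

1/3

Take A = 2/3, B = 1/3:
not B = not 1/3 = 0
B or not B = 1/3 or 0 = 1/3
A implies (B or not B) = 2/3 implies 1/3 = 1/3
No assignment yields a value below 1/3, so this is the minimum.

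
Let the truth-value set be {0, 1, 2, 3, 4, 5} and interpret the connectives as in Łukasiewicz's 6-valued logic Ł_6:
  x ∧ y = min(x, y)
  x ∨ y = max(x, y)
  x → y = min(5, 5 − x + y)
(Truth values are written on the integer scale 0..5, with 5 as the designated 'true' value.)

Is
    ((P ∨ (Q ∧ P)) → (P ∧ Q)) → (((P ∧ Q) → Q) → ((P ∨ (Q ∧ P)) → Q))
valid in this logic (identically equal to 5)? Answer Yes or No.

Yes

At P = 1, Q = 2, for instance:
Q ∧ P = 2 ∧ 1 = 1
P ∨ (Q ∧ P) = 1 ∨ 1 = 1
P ∧ Q = 1 ∧ 2 = 1
(P ∨ (Q ∧ P)) → (P ∧ Q) = 1 → 1 = 5
(P ∧ Q) → Q = 1 → 2 = 5
(P ∨ (Q ∧ P)) → Q = 1 → 2 = 5
((P ∧ Q) → Q) → ((P ∨ (Q ∧ P)) → Q) = 5 → 5 = 5
((P ∨ (Q ∧ P)) → (P ∧ Q)) → (((P ∧ Q) → Q) → ((P ∨ (Q ∧ P)) → Q)) = 5 → 5 = 5
and checking the remaining 35 assignments likewise gives ≥ 5 in every case.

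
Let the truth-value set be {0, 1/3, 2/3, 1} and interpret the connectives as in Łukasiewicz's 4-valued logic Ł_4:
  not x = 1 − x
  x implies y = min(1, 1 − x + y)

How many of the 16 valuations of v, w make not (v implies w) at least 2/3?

3

v = 0, w = 0 ↦ 0  <
v = 0, w = 1/3 ↦ 0  <
v = 0, w = 2/3 ↦ 0  <
v = 0, w = 1 ↦ 0  <
v = 1/3, w = 0 ↦ 1/3  <
v = 1/3, w = 1/3 ↦ 0  <
v = 1/3, w = 2/3 ↦ 0  <
v = 1/3, w = 1 ↦ 0  <
v = 2/3, w = 0 ↦ 2/3  ≥
v = 2/3, w = 1/3 ↦ 1/3  <
v = 2/3, w = 2/3 ↦ 0  <
v = 2/3, w = 1 ↦ 0  <
v = 1, w = 0 ↦ 1  ≥
v = 1, w = 1/3 ↦ 2/3  ≥
v = 1, w = 2/3 ↦ 1/3  <
v = 1, w = 1 ↦ 0  <
So 3 of the 16 assignments meet the threshold.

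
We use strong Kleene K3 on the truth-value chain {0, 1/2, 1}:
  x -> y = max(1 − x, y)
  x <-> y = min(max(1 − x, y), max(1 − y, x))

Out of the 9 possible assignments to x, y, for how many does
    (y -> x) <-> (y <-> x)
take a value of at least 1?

3

x = 0, y = 0 ↦ 1  ≥
x = 0, y = 1/2 ↦ 1/2  <
x = 0, y = 1 ↦ 1  ≥
x = 1/2, y = 0 ↦ 1/2  <
x = 1/2, y = 1/2 ↦ 1/2  <
x = 1/2, y = 1 ↦ 1/2  <
x = 1, y = 0 ↦ 0  <
x = 1, y = 1/2 ↦ 1/2  <
x = 1, y = 1 ↦ 1  ≥
So 3 of the 9 assignments meet the threshold.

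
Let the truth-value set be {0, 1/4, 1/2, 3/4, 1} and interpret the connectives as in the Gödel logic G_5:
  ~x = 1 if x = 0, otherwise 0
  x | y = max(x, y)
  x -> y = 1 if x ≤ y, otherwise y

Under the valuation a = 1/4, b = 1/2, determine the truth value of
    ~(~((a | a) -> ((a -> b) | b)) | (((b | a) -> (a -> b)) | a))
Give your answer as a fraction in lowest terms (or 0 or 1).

0

a | a = 1/4 | 1/4 = 1/4
a -> b = 1/4 -> 1/2 = 1
(a -> b) | b = 1 | 1/2 = 1
(a | a) -> ((a -> b) | b) = 1/4 -> 1 = 1
~((a | a) -> ((a -> b) | b)) = ~1 = 0
b | a = 1/2 | 1/4 = 1/2
a -> b = 1/4 -> 1/2 = 1
(b | a) -> (a -> b) = 1/2 -> 1 = 1
((b | a) -> (a -> b)) | a = 1 | 1/4 = 1
~((a | a) -> ((a -> b) | b)) | (((b | a) -> (a -> b)) | a) = 0 | 1 = 1
~(~((a | a) -> ((a -> b) | b)) | (((b | a) -> (a -> b)) | a)) = ~1 = 0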